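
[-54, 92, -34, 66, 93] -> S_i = Random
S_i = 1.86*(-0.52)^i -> [1.86, -0.97, 0.5, -0.26, 0.14]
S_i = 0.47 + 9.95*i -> [0.47, 10.42, 20.37, 30.32, 40.27]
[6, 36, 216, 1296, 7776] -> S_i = 6*6^i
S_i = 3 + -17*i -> [3, -14, -31, -48, -65]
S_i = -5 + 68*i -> [-5, 63, 131, 199, 267]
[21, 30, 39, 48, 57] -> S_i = 21 + 9*i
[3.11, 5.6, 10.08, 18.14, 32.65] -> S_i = 3.11*1.80^i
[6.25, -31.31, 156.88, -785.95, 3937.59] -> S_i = 6.25*(-5.01)^i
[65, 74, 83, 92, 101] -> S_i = 65 + 9*i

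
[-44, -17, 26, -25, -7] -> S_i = Random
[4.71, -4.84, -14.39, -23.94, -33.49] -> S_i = 4.71 + -9.55*i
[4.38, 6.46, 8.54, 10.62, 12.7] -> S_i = 4.38 + 2.08*i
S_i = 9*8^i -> [9, 72, 576, 4608, 36864]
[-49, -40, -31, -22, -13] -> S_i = -49 + 9*i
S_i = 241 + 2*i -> [241, 243, 245, 247, 249]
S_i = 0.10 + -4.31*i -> [0.1, -4.21, -8.52, -12.83, -17.14]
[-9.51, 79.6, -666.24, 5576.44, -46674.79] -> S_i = -9.51*(-8.37)^i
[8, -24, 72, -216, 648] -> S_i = 8*-3^i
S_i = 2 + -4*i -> [2, -2, -6, -10, -14]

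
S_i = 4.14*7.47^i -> [4.14, 30.93, 231.02, 1725.69, 12890.89]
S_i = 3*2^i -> [3, 6, 12, 24, 48]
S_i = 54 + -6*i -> [54, 48, 42, 36, 30]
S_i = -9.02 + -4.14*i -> [-9.02, -13.16, -17.3, -21.44, -25.58]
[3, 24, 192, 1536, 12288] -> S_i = 3*8^i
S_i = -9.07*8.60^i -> [-9.07, -78.0, -670.82, -5769.03, -49613.64]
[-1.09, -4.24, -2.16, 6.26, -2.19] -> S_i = Random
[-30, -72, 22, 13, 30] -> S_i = Random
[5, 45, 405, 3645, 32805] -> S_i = 5*9^i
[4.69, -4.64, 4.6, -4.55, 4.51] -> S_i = 4.69*(-0.99)^i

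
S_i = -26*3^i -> [-26, -78, -234, -702, -2106]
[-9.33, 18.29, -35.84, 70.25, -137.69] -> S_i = -9.33*(-1.96)^i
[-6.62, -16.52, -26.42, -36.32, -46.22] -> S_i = -6.62 + -9.90*i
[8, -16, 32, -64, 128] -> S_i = 8*-2^i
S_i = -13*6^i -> [-13, -78, -468, -2808, -16848]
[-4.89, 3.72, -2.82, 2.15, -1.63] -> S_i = -4.89*(-0.76)^i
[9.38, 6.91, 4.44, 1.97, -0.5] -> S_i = 9.38 + -2.47*i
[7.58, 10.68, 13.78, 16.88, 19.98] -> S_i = 7.58 + 3.10*i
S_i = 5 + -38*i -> [5, -33, -71, -109, -147]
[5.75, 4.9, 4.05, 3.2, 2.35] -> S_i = 5.75 + -0.85*i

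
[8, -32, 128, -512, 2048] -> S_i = 8*-4^i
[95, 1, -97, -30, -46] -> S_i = Random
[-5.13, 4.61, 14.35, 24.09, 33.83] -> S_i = -5.13 + 9.74*i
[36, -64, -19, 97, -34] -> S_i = Random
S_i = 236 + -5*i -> [236, 231, 226, 221, 216]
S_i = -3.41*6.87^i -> [-3.41, -23.43, -160.94, -1105.67, -7595.94]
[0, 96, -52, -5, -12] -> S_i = Random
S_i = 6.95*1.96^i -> [6.95, 13.62, 26.7, 52.33, 102.57]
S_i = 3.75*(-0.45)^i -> [3.75, -1.69, 0.76, -0.34, 0.15]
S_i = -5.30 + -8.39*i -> [-5.3, -13.69, -22.08, -30.47, -38.86]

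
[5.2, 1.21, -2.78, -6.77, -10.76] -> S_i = 5.20 + -3.99*i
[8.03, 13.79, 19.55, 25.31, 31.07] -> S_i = 8.03 + 5.76*i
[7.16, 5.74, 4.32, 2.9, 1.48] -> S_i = 7.16 + -1.42*i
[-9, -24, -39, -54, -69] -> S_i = -9 + -15*i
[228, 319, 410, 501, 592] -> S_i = 228 + 91*i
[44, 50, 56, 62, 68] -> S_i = 44 + 6*i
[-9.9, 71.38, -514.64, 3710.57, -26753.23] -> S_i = -9.90*(-7.21)^i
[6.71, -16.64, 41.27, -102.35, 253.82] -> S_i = 6.71*(-2.48)^i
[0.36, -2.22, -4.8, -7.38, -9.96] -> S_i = 0.36 + -2.58*i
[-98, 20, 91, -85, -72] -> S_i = Random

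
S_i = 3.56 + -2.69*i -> [3.56, 0.87, -1.82, -4.51, -7.2]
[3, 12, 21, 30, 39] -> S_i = 3 + 9*i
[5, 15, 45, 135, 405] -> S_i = 5*3^i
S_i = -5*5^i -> [-5, -25, -125, -625, -3125]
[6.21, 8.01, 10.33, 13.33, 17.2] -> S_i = 6.21*1.29^i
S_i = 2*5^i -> [2, 10, 50, 250, 1250]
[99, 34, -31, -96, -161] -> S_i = 99 + -65*i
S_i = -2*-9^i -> [-2, 18, -162, 1458, -13122]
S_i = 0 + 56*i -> [0, 56, 112, 168, 224]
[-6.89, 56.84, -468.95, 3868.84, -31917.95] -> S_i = -6.89*(-8.25)^i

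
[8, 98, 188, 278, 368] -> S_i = 8 + 90*i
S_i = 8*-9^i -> [8, -72, 648, -5832, 52488]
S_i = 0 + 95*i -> [0, 95, 190, 285, 380]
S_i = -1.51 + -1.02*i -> [-1.51, -2.53, -3.55, -4.57, -5.59]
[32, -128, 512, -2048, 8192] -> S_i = 32*-4^i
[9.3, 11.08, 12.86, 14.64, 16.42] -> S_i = 9.30 + 1.78*i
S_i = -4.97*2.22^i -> [-4.97, -11.03, -24.49, -54.38, -120.72]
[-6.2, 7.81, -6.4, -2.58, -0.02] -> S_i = Random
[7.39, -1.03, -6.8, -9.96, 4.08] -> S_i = Random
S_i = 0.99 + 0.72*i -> [0.99, 1.71, 2.43, 3.15, 3.87]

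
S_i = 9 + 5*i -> [9, 14, 19, 24, 29]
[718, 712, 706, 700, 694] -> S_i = 718 + -6*i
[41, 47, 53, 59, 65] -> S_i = 41 + 6*i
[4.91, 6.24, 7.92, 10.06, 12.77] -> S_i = 4.91*1.27^i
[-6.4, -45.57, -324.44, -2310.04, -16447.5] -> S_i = -6.40*7.12^i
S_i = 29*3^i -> [29, 87, 261, 783, 2349]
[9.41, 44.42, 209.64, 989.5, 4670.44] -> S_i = 9.41*4.72^i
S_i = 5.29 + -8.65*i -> [5.29, -3.36, -12.01, -20.66, -29.31]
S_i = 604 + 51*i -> [604, 655, 706, 757, 808]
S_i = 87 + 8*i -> [87, 95, 103, 111, 119]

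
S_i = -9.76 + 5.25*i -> [-9.76, -4.51, 0.74, 5.99, 11.24]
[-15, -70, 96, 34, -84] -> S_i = Random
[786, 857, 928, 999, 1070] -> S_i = 786 + 71*i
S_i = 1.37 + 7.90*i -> [1.37, 9.27, 17.17, 25.07, 32.97]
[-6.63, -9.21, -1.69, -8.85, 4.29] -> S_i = Random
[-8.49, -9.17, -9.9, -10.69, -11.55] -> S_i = -8.49*1.08^i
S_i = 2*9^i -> [2, 18, 162, 1458, 13122]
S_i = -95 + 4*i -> [-95, -91, -87, -83, -79]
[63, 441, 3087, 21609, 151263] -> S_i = 63*7^i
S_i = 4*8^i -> [4, 32, 256, 2048, 16384]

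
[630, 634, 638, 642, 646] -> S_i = 630 + 4*i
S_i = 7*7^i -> [7, 49, 343, 2401, 16807]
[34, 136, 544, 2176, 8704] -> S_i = 34*4^i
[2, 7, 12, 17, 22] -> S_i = 2 + 5*i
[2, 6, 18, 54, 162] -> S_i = 2*3^i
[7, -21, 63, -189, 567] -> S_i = 7*-3^i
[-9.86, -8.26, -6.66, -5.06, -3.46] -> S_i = -9.86 + 1.60*i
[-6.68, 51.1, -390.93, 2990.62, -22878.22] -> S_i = -6.68*(-7.65)^i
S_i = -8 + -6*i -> [-8, -14, -20, -26, -32]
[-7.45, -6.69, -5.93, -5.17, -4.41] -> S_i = -7.45 + 0.76*i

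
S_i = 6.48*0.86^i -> [6.48, 5.57, 4.79, 4.12, 3.54]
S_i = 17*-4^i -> [17, -68, 272, -1088, 4352]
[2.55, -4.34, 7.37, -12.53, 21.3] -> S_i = 2.55*(-1.70)^i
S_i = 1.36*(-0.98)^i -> [1.36, -1.33, 1.31, -1.28, 1.25]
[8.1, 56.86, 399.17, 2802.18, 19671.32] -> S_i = 8.10*7.02^i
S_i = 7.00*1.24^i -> [7.0, 8.68, 10.76, 13.35, 16.55]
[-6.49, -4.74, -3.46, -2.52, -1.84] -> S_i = -6.49*0.73^i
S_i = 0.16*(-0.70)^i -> [0.16, -0.11, 0.08, -0.05, 0.04]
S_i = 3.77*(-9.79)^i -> [3.77, -36.91, 361.33, -3537.44, 34631.56]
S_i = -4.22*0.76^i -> [-4.22, -3.21, -2.44, -1.85, -1.41]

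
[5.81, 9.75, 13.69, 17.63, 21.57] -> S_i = 5.81 + 3.94*i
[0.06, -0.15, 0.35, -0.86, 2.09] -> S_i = 0.06*(-2.43)^i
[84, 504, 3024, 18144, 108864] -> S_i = 84*6^i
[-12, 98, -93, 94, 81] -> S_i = Random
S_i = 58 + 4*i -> [58, 62, 66, 70, 74]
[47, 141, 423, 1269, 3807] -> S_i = 47*3^i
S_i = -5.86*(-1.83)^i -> [-5.86, 10.72, -19.62, 35.91, -65.72]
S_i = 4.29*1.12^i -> [4.29, 4.8, 5.38, 6.03, 6.75]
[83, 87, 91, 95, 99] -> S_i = 83 + 4*i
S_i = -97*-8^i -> [-97, 776, -6208, 49664, -397312]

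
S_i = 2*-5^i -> [2, -10, 50, -250, 1250]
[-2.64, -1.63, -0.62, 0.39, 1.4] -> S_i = -2.64 + 1.01*i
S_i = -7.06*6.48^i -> [-7.06, -45.75, -296.45, -1921.01, -12448.15]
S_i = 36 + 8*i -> [36, 44, 52, 60, 68]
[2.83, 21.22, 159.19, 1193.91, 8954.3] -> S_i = 2.83*7.50^i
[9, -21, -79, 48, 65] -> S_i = Random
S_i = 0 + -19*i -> [0, -19, -38, -57, -76]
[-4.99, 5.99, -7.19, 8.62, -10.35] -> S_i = -4.99*(-1.20)^i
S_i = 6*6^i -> [6, 36, 216, 1296, 7776]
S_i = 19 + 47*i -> [19, 66, 113, 160, 207]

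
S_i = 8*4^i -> [8, 32, 128, 512, 2048]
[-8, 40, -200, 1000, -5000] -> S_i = -8*-5^i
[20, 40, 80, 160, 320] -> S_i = 20*2^i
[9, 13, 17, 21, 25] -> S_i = 9 + 4*i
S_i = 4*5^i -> [4, 20, 100, 500, 2500]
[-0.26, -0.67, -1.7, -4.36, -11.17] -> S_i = -0.26*2.56^i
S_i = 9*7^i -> [9, 63, 441, 3087, 21609]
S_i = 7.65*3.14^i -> [7.65, 24.02, 75.43, 236.84, 743.67]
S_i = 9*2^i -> [9, 18, 36, 72, 144]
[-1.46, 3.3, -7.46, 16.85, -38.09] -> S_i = -1.46*(-2.26)^i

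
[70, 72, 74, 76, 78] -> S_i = 70 + 2*i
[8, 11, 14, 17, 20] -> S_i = 8 + 3*i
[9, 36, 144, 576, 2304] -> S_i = 9*4^i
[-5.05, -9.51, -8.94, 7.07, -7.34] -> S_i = Random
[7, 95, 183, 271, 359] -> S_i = 7 + 88*i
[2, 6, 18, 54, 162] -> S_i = 2*3^i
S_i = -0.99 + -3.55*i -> [-0.99, -4.54, -8.09, -11.64, -15.19]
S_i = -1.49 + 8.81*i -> [-1.49, 7.32, 16.13, 24.94, 33.75]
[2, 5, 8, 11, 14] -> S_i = 2 + 3*i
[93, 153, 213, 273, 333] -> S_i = 93 + 60*i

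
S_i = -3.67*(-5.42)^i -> [-3.67, 19.89, -107.81, 584.34, -3167.11]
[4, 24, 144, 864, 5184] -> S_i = 4*6^i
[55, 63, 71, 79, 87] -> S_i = 55 + 8*i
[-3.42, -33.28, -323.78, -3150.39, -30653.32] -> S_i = -3.42*9.73^i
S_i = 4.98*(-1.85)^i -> [4.98, -9.21, 17.04, -31.53, 58.33]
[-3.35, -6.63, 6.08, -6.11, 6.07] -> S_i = Random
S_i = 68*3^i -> [68, 204, 612, 1836, 5508]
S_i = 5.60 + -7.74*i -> [5.6, -2.14, -9.88, -17.62, -25.36]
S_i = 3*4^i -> [3, 12, 48, 192, 768]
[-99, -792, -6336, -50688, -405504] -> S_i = -99*8^i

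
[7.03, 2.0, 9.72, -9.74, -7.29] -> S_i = Random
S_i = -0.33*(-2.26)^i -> [-0.33, 0.75, -1.69, 3.81, -8.61]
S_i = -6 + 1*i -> [-6, -5, -4, -3, -2]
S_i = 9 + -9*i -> [9, 0, -9, -18, -27]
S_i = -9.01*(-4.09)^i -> [-9.01, 36.85, -150.72, 616.45, -2521.26]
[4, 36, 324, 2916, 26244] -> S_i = 4*9^i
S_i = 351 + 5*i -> [351, 356, 361, 366, 371]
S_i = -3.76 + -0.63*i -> [-3.76, -4.39, -5.02, -5.65, -6.28]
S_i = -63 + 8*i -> [-63, -55, -47, -39, -31]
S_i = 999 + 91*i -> [999, 1090, 1181, 1272, 1363]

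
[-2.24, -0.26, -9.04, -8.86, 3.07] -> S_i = Random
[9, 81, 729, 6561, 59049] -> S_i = 9*9^i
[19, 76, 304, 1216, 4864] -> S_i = 19*4^i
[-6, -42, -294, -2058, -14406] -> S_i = -6*7^i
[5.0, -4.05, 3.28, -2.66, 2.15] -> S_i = 5.00*(-0.81)^i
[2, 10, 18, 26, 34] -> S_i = 2 + 8*i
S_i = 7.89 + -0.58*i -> [7.89, 7.31, 6.73, 6.15, 5.57]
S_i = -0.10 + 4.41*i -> [-0.1, 4.31, 8.72, 13.13, 17.54]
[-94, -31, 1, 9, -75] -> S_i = Random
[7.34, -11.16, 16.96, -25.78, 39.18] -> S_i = 7.34*(-1.52)^i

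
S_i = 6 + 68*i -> [6, 74, 142, 210, 278]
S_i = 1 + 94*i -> [1, 95, 189, 283, 377]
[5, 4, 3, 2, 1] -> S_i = 5 + -1*i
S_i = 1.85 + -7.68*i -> [1.85, -5.83, -13.51, -21.19, -28.87]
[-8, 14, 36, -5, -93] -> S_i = Random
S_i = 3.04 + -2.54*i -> [3.04, 0.5, -2.04, -4.58, -7.12]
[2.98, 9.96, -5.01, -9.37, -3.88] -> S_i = Random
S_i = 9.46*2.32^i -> [9.46, 21.95, 50.92, 118.13, 274.06]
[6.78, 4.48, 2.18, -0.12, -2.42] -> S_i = 6.78 + -2.30*i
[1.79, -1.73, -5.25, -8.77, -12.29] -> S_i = 1.79 + -3.52*i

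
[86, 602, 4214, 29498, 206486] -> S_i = 86*7^i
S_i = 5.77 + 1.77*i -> [5.77, 7.54, 9.31, 11.08, 12.85]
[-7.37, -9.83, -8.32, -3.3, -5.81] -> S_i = Random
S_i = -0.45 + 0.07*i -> [-0.45, -0.38, -0.31, -0.24, -0.17]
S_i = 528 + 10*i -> [528, 538, 548, 558, 568]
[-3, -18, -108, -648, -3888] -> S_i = -3*6^i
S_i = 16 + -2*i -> [16, 14, 12, 10, 8]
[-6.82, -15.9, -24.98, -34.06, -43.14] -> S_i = -6.82 + -9.08*i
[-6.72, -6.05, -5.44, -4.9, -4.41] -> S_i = -6.72*0.90^i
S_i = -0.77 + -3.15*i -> [-0.77, -3.92, -7.07, -10.22, -13.37]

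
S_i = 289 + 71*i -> [289, 360, 431, 502, 573]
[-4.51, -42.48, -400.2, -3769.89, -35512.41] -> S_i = -4.51*9.42^i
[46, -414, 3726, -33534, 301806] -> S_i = 46*-9^i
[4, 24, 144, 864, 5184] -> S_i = 4*6^i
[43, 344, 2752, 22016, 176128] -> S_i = 43*8^i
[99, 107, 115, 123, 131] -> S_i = 99 + 8*i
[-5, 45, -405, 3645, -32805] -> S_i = -5*-9^i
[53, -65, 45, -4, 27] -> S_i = Random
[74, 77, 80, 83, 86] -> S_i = 74 + 3*i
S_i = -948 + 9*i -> [-948, -939, -930, -921, -912]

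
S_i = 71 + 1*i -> [71, 72, 73, 74, 75]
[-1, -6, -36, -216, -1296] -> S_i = -1*6^i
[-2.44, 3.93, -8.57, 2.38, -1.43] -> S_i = Random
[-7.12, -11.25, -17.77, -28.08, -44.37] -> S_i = -7.12*1.58^i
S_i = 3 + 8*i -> [3, 11, 19, 27, 35]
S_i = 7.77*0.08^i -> [7.77, 0.62, 0.05, 0.0, 0.0]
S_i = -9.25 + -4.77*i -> [-9.25, -14.02, -18.79, -23.56, -28.33]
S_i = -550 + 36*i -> [-550, -514, -478, -442, -406]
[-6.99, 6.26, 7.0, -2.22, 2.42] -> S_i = Random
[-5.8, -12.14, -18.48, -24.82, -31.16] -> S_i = -5.80 + -6.34*i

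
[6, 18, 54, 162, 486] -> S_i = 6*3^i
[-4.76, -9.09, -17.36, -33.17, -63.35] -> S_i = -4.76*1.91^i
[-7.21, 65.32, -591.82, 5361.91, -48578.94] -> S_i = -7.21*(-9.06)^i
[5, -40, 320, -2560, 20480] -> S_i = 5*-8^i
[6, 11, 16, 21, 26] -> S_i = 6 + 5*i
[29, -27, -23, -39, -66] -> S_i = Random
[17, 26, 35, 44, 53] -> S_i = 17 + 9*i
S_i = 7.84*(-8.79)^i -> [7.84, -68.91, 605.75, -5324.55, 46802.77]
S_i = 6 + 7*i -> [6, 13, 20, 27, 34]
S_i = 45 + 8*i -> [45, 53, 61, 69, 77]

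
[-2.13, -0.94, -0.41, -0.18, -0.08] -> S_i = -2.13*0.44^i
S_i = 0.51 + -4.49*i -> [0.51, -3.98, -8.47, -12.96, -17.45]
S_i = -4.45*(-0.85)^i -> [-4.45, 3.78, -3.22, 2.73, -2.32]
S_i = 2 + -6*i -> [2, -4, -10, -16, -22]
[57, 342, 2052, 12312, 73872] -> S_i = 57*6^i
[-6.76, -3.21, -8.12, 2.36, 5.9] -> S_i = Random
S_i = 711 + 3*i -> [711, 714, 717, 720, 723]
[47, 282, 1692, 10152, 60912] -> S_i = 47*6^i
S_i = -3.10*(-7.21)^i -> [-3.1, 22.35, -161.15, 1161.9, -8377.27]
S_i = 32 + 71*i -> [32, 103, 174, 245, 316]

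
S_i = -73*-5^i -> [-73, 365, -1825, 9125, -45625]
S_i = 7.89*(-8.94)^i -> [7.89, -70.54, 630.6, -5637.54, 50399.6]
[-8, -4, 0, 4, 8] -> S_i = -8 + 4*i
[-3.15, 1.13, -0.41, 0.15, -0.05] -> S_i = -3.15*(-0.36)^i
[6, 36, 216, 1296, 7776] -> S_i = 6*6^i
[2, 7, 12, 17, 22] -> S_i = 2 + 5*i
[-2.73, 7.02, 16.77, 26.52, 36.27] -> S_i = -2.73 + 9.75*i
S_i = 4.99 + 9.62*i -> [4.99, 14.61, 24.23, 33.85, 43.47]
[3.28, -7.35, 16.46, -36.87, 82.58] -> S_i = 3.28*(-2.24)^i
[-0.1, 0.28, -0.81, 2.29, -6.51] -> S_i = -0.10*(-2.84)^i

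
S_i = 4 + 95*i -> [4, 99, 194, 289, 384]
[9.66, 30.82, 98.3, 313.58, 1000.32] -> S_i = 9.66*3.19^i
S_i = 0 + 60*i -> [0, 60, 120, 180, 240]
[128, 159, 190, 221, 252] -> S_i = 128 + 31*i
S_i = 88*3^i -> [88, 264, 792, 2376, 7128]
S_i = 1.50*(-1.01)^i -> [1.5, -1.52, 1.53, -1.55, 1.56]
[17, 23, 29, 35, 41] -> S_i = 17 + 6*i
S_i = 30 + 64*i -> [30, 94, 158, 222, 286]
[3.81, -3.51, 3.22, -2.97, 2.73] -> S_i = 3.81*(-0.92)^i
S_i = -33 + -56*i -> [-33, -89, -145, -201, -257]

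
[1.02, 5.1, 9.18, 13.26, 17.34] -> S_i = 1.02 + 4.08*i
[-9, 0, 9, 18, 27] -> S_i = -9 + 9*i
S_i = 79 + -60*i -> [79, 19, -41, -101, -161]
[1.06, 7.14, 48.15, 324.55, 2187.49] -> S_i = 1.06*6.74^i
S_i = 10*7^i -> [10, 70, 490, 3430, 24010]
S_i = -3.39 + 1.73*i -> [-3.39, -1.66, 0.07, 1.8, 3.53]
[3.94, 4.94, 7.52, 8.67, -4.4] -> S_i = Random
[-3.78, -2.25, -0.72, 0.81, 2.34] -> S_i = -3.78 + 1.53*i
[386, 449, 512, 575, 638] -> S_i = 386 + 63*i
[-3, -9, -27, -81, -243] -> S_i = -3*3^i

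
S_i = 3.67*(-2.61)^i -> [3.67, -9.58, 25.0, -65.25, 170.31]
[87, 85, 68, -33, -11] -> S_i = Random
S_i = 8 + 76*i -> [8, 84, 160, 236, 312]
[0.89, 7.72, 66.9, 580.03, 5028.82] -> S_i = 0.89*8.67^i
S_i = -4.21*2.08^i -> [-4.21, -8.76, -18.21, -37.89, -78.8]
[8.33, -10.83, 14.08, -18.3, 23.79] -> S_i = 8.33*(-1.30)^i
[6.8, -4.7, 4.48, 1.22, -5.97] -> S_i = Random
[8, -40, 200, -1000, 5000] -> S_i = 8*-5^i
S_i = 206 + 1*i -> [206, 207, 208, 209, 210]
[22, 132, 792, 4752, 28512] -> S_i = 22*6^i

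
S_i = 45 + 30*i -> [45, 75, 105, 135, 165]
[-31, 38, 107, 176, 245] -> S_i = -31 + 69*i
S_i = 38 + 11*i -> [38, 49, 60, 71, 82]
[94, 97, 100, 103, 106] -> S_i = 94 + 3*i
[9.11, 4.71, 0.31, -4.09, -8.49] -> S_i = 9.11 + -4.40*i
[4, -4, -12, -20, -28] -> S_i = 4 + -8*i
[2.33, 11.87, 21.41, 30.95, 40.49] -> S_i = 2.33 + 9.54*i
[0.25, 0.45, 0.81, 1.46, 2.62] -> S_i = 0.25*1.80^i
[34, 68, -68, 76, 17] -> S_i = Random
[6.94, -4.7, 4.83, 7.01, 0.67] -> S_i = Random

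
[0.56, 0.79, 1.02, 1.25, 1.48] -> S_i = 0.56 + 0.23*i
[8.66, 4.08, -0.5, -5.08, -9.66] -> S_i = 8.66 + -4.58*i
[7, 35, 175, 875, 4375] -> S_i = 7*5^i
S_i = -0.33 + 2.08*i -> [-0.33, 1.75, 3.83, 5.91, 7.99]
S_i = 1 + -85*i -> [1, -84, -169, -254, -339]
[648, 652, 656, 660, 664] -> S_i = 648 + 4*i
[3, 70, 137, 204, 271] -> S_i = 3 + 67*i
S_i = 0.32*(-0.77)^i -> [0.32, -0.25, 0.19, -0.15, 0.11]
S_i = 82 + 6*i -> [82, 88, 94, 100, 106]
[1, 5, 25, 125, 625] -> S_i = 1*5^i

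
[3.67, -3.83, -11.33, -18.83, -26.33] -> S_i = 3.67 + -7.50*i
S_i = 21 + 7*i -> [21, 28, 35, 42, 49]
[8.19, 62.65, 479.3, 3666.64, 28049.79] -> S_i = 8.19*7.65^i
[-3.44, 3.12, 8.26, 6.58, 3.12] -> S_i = Random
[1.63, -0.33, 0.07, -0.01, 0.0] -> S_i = 1.63*(-0.20)^i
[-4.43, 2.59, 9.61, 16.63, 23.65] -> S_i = -4.43 + 7.02*i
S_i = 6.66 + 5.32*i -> [6.66, 11.98, 17.3, 22.62, 27.94]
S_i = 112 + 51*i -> [112, 163, 214, 265, 316]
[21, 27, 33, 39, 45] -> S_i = 21 + 6*i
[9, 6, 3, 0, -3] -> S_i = 9 + -3*i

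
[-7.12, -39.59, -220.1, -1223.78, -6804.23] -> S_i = -7.12*5.56^i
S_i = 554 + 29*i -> [554, 583, 612, 641, 670]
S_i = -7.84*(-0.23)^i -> [-7.84, 1.8, -0.41, 0.1, -0.02]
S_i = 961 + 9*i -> [961, 970, 979, 988, 997]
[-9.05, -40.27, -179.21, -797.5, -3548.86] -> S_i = -9.05*4.45^i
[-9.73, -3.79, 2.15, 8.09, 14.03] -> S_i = -9.73 + 5.94*i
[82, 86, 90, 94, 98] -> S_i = 82 + 4*i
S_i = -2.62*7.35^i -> [-2.62, -19.26, -141.54, -1040.31, -7646.29]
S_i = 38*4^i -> [38, 152, 608, 2432, 9728]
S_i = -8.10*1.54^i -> [-8.1, -12.47, -19.21, -29.58, -45.56]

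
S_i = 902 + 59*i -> [902, 961, 1020, 1079, 1138]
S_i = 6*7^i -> [6, 42, 294, 2058, 14406]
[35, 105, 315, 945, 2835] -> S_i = 35*3^i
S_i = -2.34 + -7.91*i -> [-2.34, -10.25, -18.16, -26.07, -33.98]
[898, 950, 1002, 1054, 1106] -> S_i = 898 + 52*i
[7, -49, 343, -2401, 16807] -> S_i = 7*-7^i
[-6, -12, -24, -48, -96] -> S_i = -6*2^i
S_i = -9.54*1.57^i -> [-9.54, -14.98, -23.52, -36.92, -57.96]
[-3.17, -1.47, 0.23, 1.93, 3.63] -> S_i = -3.17 + 1.70*i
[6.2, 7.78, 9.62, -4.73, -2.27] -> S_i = Random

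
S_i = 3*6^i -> [3, 18, 108, 648, 3888]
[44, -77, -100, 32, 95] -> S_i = Random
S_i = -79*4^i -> [-79, -316, -1264, -5056, -20224]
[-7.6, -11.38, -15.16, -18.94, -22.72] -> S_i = -7.60 + -3.78*i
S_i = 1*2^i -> [1, 2, 4, 8, 16]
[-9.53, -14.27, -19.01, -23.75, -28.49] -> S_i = -9.53 + -4.74*i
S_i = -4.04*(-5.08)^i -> [-4.04, 20.52, -104.26, 529.63, -2690.52]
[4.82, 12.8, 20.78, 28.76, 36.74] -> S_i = 4.82 + 7.98*i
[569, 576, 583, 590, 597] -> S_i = 569 + 7*i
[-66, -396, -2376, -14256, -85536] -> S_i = -66*6^i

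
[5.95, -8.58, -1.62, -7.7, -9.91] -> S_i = Random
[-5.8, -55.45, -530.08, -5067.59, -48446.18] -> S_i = -5.80*9.56^i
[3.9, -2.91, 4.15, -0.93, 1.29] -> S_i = Random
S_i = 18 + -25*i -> [18, -7, -32, -57, -82]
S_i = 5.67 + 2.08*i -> [5.67, 7.75, 9.83, 11.91, 13.99]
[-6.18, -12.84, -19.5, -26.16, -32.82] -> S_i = -6.18 + -6.66*i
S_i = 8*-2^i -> [8, -16, 32, -64, 128]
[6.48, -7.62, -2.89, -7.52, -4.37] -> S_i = Random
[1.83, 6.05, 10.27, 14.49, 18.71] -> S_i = 1.83 + 4.22*i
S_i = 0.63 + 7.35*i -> [0.63, 7.98, 15.33, 22.68, 30.03]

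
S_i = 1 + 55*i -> [1, 56, 111, 166, 221]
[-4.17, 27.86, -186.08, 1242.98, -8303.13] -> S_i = -4.17*(-6.68)^i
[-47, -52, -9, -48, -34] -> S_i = Random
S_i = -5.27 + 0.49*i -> [-5.27, -4.78, -4.29, -3.8, -3.31]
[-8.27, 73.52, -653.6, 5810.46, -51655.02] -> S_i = -8.27*(-8.89)^i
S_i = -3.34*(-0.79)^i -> [-3.34, 2.64, -2.08, 1.65, -1.3]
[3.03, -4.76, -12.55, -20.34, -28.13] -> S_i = 3.03 + -7.79*i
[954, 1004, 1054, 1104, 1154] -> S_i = 954 + 50*i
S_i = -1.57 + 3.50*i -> [-1.57, 1.93, 5.43, 8.93, 12.43]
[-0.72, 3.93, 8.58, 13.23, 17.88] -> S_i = -0.72 + 4.65*i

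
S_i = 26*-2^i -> [26, -52, 104, -208, 416]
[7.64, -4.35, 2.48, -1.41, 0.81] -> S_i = 7.64*(-0.57)^i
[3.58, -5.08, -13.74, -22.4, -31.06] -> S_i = 3.58 + -8.66*i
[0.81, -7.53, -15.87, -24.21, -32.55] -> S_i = 0.81 + -8.34*i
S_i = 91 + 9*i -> [91, 100, 109, 118, 127]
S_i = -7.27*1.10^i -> [-7.27, -8.0, -8.8, -9.68, -10.64]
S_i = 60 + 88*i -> [60, 148, 236, 324, 412]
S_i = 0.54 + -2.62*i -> [0.54, -2.08, -4.7, -7.32, -9.94]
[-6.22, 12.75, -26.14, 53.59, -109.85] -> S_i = -6.22*(-2.05)^i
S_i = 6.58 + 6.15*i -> [6.58, 12.73, 18.88, 25.03, 31.18]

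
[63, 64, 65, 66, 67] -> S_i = 63 + 1*i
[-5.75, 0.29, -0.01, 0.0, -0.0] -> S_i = -5.75*(-0.05)^i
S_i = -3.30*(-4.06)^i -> [-3.3, 13.4, -54.4, 220.85, -896.64]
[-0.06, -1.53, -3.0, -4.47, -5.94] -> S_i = -0.06 + -1.47*i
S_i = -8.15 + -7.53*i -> [-8.15, -15.68, -23.21, -30.74, -38.27]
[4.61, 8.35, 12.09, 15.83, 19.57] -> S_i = 4.61 + 3.74*i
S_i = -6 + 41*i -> [-6, 35, 76, 117, 158]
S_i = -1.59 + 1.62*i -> [-1.59, 0.03, 1.65, 3.27, 4.89]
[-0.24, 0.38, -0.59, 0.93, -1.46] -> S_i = -0.24*(-1.57)^i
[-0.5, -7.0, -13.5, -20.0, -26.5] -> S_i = -0.50 + -6.50*i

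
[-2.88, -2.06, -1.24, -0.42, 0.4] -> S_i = -2.88 + 0.82*i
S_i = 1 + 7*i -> [1, 8, 15, 22, 29]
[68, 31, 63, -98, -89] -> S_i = Random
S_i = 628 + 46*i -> [628, 674, 720, 766, 812]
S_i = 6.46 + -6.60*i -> [6.46, -0.14, -6.74, -13.34, -19.94]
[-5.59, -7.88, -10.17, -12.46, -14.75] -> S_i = -5.59 + -2.29*i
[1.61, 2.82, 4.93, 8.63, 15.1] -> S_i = 1.61*1.75^i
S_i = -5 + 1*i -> [-5, -4, -3, -2, -1]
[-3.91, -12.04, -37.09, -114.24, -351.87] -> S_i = -3.91*3.08^i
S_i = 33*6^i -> [33, 198, 1188, 7128, 42768]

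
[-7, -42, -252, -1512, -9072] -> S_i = -7*6^i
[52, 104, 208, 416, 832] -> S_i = 52*2^i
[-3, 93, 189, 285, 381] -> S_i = -3 + 96*i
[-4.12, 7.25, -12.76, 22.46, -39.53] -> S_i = -4.12*(-1.76)^i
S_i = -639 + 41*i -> [-639, -598, -557, -516, -475]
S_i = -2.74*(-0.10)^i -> [-2.74, 0.27, -0.03, 0.0, -0.0]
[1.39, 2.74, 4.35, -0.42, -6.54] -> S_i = Random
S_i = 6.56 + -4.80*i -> [6.56, 1.76, -3.04, -7.84, -12.64]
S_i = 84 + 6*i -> [84, 90, 96, 102, 108]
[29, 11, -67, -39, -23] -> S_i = Random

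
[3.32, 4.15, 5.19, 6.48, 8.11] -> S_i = 3.32*1.25^i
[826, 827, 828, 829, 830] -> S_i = 826 + 1*i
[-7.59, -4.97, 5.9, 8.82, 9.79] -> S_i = Random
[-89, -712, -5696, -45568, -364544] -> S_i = -89*8^i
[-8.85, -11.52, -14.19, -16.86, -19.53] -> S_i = -8.85 + -2.67*i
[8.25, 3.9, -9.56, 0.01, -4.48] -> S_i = Random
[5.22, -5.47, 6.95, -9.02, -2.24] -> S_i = Random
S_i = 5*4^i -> [5, 20, 80, 320, 1280]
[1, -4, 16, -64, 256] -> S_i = 1*-4^i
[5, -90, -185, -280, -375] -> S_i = 5 + -95*i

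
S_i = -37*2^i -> [-37, -74, -148, -296, -592]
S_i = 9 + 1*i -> [9, 10, 11, 12, 13]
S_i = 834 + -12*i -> [834, 822, 810, 798, 786]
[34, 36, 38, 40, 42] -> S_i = 34 + 2*i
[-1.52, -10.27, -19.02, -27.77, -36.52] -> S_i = -1.52 + -8.75*i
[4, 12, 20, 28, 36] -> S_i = 4 + 8*i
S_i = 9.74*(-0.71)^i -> [9.74, -6.92, 4.91, -3.49, 2.48]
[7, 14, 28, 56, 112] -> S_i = 7*2^i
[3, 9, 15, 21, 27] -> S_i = 3 + 6*i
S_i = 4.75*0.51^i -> [4.75, 2.42, 1.24, 0.63, 0.32]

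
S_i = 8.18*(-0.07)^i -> [8.18, -0.57, 0.04, -0.0, 0.0]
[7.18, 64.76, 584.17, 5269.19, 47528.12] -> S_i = 7.18*9.02^i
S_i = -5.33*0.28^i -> [-5.33, -1.49, -0.42, -0.12, -0.03]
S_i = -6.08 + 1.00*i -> [-6.08, -5.08, -4.08, -3.08, -2.08]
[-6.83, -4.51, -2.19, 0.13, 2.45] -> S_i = -6.83 + 2.32*i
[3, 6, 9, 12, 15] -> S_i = 3 + 3*i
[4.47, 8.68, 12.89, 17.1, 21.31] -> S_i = 4.47 + 4.21*i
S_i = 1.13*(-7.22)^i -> [1.13, -8.16, 58.91, -425.29, 3070.63]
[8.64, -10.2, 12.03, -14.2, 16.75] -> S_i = 8.64*(-1.18)^i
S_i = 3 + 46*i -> [3, 49, 95, 141, 187]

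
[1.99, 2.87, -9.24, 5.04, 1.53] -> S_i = Random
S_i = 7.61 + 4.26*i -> [7.61, 11.87, 16.13, 20.39, 24.65]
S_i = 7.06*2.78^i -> [7.06, 19.63, 54.56, 151.68, 421.68]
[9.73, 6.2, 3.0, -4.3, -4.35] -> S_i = Random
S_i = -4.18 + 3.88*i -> [-4.18, -0.3, 3.58, 7.46, 11.34]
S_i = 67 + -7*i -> [67, 60, 53, 46, 39]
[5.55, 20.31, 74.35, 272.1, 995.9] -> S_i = 5.55*3.66^i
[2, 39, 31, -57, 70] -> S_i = Random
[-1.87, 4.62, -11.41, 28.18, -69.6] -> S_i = -1.87*(-2.47)^i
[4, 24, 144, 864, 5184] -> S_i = 4*6^i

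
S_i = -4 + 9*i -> [-4, 5, 14, 23, 32]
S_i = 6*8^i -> [6, 48, 384, 3072, 24576]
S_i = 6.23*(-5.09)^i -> [6.23, -31.71, 161.41, -821.56, 4181.76]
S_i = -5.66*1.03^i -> [-5.66, -5.83, -6.0, -6.18, -6.37]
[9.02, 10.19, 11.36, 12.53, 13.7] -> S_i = 9.02 + 1.17*i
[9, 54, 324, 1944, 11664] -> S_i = 9*6^i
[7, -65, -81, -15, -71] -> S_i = Random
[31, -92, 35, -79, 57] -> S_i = Random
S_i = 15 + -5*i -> [15, 10, 5, 0, -5]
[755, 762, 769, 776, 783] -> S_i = 755 + 7*i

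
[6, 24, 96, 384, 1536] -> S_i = 6*4^i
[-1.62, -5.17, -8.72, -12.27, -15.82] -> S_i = -1.62 + -3.55*i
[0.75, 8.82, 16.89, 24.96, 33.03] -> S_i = 0.75 + 8.07*i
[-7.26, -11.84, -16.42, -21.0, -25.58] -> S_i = -7.26 + -4.58*i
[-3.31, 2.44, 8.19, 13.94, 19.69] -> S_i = -3.31 + 5.75*i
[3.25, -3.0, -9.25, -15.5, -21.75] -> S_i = 3.25 + -6.25*i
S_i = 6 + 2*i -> [6, 8, 10, 12, 14]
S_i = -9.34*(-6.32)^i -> [-9.34, 59.03, -373.06, 2357.75, -14900.99]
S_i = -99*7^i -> [-99, -693, -4851, -33957, -237699]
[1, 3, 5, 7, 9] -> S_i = 1 + 2*i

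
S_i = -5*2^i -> [-5, -10, -20, -40, -80]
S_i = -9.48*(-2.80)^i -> [-9.48, 26.54, -74.32, 208.1, -582.69]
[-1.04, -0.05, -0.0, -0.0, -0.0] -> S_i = -1.04*0.05^i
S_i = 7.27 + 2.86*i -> [7.27, 10.13, 12.99, 15.85, 18.71]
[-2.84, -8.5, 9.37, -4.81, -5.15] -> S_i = Random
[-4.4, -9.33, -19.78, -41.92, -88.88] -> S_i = -4.40*2.12^i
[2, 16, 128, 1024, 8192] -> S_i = 2*8^i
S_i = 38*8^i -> [38, 304, 2432, 19456, 155648]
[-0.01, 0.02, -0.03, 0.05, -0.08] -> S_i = -0.01*(-1.68)^i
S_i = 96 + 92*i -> [96, 188, 280, 372, 464]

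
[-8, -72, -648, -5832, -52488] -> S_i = -8*9^i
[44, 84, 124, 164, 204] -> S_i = 44 + 40*i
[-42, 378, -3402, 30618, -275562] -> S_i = -42*-9^i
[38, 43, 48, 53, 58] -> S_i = 38 + 5*i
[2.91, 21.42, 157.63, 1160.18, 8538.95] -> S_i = 2.91*7.36^i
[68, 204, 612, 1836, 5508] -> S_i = 68*3^i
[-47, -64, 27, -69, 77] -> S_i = Random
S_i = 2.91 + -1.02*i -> [2.91, 1.89, 0.87, -0.15, -1.17]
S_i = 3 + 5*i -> [3, 8, 13, 18, 23]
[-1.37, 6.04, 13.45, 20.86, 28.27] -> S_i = -1.37 + 7.41*i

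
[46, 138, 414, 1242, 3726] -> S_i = 46*3^i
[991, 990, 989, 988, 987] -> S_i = 991 + -1*i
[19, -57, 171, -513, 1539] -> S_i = 19*-3^i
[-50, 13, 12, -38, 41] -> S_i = Random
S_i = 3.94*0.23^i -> [3.94, 0.91, 0.21, 0.05, 0.01]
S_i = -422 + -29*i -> [-422, -451, -480, -509, -538]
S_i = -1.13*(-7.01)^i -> [-1.13, 7.92, -55.53, 389.25, -2728.67]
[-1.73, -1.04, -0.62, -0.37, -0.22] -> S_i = -1.73*0.60^i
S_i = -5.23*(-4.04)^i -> [-5.23, 21.13, -85.36, 344.86, -1393.24]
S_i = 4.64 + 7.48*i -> [4.64, 12.12, 19.6, 27.08, 34.56]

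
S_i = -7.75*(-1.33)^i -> [-7.75, 10.31, -13.71, 18.23, -24.25]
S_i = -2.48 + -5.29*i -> [-2.48, -7.77, -13.06, -18.35, -23.64]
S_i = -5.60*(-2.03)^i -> [-5.6, 11.37, -23.08, 46.85, -95.1]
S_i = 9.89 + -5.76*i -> [9.89, 4.13, -1.63, -7.39, -13.15]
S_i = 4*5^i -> [4, 20, 100, 500, 2500]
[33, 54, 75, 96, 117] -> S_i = 33 + 21*i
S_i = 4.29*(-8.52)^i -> [4.29, -36.55, 311.41, -2653.24, 22605.58]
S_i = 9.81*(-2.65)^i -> [9.81, -26.0, 68.89, -182.56, 483.79]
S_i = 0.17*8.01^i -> [0.17, 1.36, 10.91, 87.37, 699.81]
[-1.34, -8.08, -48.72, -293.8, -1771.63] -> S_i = -1.34*6.03^i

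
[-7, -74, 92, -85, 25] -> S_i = Random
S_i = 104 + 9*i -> [104, 113, 122, 131, 140]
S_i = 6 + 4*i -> [6, 10, 14, 18, 22]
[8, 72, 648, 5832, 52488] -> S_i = 8*9^i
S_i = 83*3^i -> [83, 249, 747, 2241, 6723]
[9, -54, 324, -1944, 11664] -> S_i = 9*-6^i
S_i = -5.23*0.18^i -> [-5.23, -0.94, -0.17, -0.03, -0.01]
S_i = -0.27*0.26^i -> [-0.27, -0.07, -0.02, -0.0, -0.0]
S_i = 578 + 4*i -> [578, 582, 586, 590, 594]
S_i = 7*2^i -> [7, 14, 28, 56, 112]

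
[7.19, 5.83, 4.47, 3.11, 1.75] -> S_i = 7.19 + -1.36*i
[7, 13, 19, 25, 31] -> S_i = 7 + 6*i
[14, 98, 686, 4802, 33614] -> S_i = 14*7^i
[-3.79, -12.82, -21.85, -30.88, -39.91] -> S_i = -3.79 + -9.03*i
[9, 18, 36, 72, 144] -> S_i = 9*2^i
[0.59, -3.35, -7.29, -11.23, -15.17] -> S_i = 0.59 + -3.94*i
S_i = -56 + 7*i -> [-56, -49, -42, -35, -28]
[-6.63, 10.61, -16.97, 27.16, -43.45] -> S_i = -6.63*(-1.60)^i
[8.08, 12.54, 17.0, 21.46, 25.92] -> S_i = 8.08 + 4.46*i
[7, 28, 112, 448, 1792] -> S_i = 7*4^i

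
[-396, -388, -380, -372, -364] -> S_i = -396 + 8*i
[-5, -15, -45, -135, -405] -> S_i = -5*3^i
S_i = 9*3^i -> [9, 27, 81, 243, 729]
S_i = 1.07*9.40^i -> [1.07, 10.06, 94.55, 888.72, 8354.01]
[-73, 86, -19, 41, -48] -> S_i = Random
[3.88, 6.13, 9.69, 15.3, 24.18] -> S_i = 3.88*1.58^i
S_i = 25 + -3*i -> [25, 22, 19, 16, 13]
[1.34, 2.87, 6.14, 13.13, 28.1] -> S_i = 1.34*2.14^i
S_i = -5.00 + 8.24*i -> [-5.0, 3.24, 11.48, 19.72, 27.96]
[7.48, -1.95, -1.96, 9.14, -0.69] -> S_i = Random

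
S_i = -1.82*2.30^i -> [-1.82, -4.19, -9.63, -22.14, -50.93]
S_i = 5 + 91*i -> [5, 96, 187, 278, 369]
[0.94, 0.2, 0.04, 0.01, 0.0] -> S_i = 0.94*0.21^i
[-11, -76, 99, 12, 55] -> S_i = Random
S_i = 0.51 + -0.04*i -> [0.51, 0.47, 0.43, 0.39, 0.35]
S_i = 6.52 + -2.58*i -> [6.52, 3.94, 1.36, -1.22, -3.8]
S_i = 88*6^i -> [88, 528, 3168, 19008, 114048]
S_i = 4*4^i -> [4, 16, 64, 256, 1024]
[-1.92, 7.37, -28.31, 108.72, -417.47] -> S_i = -1.92*(-3.84)^i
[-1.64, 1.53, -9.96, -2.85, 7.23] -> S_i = Random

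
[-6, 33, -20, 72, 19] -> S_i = Random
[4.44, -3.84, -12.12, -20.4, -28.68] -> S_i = 4.44 + -8.28*i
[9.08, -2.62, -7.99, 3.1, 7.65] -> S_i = Random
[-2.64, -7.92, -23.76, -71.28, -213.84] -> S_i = -2.64*3.00^i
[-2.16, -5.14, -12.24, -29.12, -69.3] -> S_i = -2.16*2.38^i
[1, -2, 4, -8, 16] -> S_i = 1*-2^i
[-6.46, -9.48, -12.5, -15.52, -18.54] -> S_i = -6.46 + -3.02*i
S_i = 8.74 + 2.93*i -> [8.74, 11.67, 14.6, 17.53, 20.46]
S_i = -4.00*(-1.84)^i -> [-4.0, 7.36, -13.54, 24.92, -45.85]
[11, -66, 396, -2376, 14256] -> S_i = 11*-6^i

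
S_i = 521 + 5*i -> [521, 526, 531, 536, 541]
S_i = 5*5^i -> [5, 25, 125, 625, 3125]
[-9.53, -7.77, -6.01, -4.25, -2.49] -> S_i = -9.53 + 1.76*i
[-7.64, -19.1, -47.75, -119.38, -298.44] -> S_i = -7.64*2.50^i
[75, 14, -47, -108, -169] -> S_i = 75 + -61*i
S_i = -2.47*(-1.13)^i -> [-2.47, 2.79, -3.15, 3.56, -4.03]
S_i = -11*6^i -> [-11, -66, -396, -2376, -14256]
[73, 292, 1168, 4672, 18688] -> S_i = 73*4^i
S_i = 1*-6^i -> [1, -6, 36, -216, 1296]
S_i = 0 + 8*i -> [0, 8, 16, 24, 32]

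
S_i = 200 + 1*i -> [200, 201, 202, 203, 204]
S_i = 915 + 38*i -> [915, 953, 991, 1029, 1067]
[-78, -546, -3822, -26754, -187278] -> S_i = -78*7^i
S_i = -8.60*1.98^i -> [-8.6, -17.03, -33.72, -66.76, -132.18]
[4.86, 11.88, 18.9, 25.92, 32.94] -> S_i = 4.86 + 7.02*i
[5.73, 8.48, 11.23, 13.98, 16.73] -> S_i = 5.73 + 2.75*i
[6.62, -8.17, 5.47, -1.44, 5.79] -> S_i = Random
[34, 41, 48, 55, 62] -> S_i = 34 + 7*i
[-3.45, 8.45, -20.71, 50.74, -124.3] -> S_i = -3.45*(-2.45)^i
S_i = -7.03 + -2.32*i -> [-7.03, -9.35, -11.67, -13.99, -16.31]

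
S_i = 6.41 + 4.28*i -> [6.41, 10.69, 14.97, 19.25, 23.53]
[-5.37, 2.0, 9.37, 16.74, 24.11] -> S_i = -5.37 + 7.37*i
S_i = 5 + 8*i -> [5, 13, 21, 29, 37]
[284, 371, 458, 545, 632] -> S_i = 284 + 87*i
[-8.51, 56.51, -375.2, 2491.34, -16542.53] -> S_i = -8.51*(-6.64)^i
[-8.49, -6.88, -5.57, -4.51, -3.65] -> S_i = -8.49*0.81^i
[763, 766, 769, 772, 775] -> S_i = 763 + 3*i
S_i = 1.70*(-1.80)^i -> [1.7, -3.06, 5.51, -9.91, 17.85]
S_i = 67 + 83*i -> [67, 150, 233, 316, 399]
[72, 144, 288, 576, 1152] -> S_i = 72*2^i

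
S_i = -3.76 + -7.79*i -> [-3.76, -11.55, -19.34, -27.13, -34.92]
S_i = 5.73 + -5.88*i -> [5.73, -0.15, -6.03, -11.91, -17.79]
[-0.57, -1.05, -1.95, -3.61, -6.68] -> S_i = -0.57*1.85^i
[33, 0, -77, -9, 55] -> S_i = Random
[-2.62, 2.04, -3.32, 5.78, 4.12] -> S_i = Random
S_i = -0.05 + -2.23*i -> [-0.05, -2.28, -4.51, -6.74, -8.97]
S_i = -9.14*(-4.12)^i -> [-9.14, 37.66, -155.15, 639.2, -2633.51]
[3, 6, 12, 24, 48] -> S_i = 3*2^i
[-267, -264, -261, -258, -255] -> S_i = -267 + 3*i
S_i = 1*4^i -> [1, 4, 16, 64, 256]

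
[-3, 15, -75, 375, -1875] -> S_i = -3*-5^i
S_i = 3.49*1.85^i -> [3.49, 6.46, 11.94, 22.1, 40.88]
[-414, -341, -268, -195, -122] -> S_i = -414 + 73*i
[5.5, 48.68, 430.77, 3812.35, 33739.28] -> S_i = 5.50*8.85^i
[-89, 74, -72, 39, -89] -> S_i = Random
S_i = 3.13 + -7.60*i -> [3.13, -4.47, -12.07, -19.67, -27.27]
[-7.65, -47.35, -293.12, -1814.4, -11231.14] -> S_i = -7.65*6.19^i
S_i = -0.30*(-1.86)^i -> [-0.3, 0.56, -1.04, 1.93, -3.59]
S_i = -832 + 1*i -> [-832, -831, -830, -829, -828]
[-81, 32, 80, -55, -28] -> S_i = Random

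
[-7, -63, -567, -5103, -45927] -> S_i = -7*9^i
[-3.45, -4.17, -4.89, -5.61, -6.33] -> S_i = -3.45 + -0.72*i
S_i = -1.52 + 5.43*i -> [-1.52, 3.91, 9.34, 14.77, 20.2]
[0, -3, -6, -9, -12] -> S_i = 0 + -3*i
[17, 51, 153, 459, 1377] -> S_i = 17*3^i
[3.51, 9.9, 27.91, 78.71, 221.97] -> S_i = 3.51*2.82^i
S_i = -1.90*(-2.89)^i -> [-1.9, 5.49, -15.87, 45.86, -132.54]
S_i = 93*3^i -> [93, 279, 837, 2511, 7533]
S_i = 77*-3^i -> [77, -231, 693, -2079, 6237]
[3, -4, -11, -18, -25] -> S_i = 3 + -7*i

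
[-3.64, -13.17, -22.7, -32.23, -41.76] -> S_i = -3.64 + -9.53*i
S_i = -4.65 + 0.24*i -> [-4.65, -4.41, -4.17, -3.93, -3.69]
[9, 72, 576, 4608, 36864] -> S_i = 9*8^i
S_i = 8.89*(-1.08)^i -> [8.89, -9.6, 10.37, -11.2, 12.09]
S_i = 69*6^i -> [69, 414, 2484, 14904, 89424]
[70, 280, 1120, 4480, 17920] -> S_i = 70*4^i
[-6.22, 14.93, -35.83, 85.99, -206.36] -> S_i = -6.22*(-2.40)^i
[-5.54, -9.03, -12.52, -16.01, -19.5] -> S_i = -5.54 + -3.49*i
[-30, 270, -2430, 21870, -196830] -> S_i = -30*-9^i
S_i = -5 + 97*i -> [-5, 92, 189, 286, 383]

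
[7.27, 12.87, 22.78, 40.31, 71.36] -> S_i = 7.27*1.77^i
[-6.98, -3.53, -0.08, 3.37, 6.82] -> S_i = -6.98 + 3.45*i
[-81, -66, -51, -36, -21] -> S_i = -81 + 15*i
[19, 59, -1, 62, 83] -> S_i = Random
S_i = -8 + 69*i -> [-8, 61, 130, 199, 268]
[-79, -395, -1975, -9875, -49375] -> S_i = -79*5^i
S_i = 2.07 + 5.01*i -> [2.07, 7.08, 12.09, 17.1, 22.11]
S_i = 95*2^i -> [95, 190, 380, 760, 1520]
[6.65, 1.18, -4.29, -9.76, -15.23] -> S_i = 6.65 + -5.47*i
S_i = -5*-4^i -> [-5, 20, -80, 320, -1280]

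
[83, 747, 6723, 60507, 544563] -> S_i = 83*9^i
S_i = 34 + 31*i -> [34, 65, 96, 127, 158]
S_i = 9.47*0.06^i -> [9.47, 0.57, 0.03, 0.0, 0.0]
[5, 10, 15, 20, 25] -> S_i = 5 + 5*i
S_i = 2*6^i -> [2, 12, 72, 432, 2592]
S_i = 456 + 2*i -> [456, 458, 460, 462, 464]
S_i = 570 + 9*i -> [570, 579, 588, 597, 606]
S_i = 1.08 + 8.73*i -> [1.08, 9.81, 18.54, 27.27, 36.0]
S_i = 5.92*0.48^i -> [5.92, 2.84, 1.36, 0.65, 0.31]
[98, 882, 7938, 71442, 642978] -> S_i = 98*9^i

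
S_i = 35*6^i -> [35, 210, 1260, 7560, 45360]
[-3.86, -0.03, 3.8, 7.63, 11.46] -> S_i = -3.86 + 3.83*i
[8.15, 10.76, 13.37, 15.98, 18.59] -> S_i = 8.15 + 2.61*i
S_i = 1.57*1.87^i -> [1.57, 2.94, 5.49, 10.27, 19.2]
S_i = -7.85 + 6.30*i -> [-7.85, -1.55, 4.75, 11.05, 17.35]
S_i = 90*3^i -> [90, 270, 810, 2430, 7290]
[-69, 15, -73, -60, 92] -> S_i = Random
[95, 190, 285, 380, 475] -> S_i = 95 + 95*i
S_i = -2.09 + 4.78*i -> [-2.09, 2.69, 7.47, 12.25, 17.03]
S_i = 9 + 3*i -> [9, 12, 15, 18, 21]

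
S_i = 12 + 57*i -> [12, 69, 126, 183, 240]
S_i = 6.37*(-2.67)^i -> [6.37, -17.01, 45.41, -121.25, 323.73]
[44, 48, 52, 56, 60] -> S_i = 44 + 4*i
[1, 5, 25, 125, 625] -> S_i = 1*5^i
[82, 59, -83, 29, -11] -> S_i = Random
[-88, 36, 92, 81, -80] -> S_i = Random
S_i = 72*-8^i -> [72, -576, 4608, -36864, 294912]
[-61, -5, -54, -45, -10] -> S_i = Random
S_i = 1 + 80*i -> [1, 81, 161, 241, 321]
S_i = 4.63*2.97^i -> [4.63, 13.75, 40.84, 121.3, 360.25]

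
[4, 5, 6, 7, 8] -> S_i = 4 + 1*i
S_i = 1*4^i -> [1, 4, 16, 64, 256]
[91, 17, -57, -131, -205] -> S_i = 91 + -74*i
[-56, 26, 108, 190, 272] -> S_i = -56 + 82*i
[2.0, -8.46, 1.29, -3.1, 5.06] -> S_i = Random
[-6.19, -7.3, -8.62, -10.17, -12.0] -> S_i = -6.19*1.18^i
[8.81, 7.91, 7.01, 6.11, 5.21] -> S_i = 8.81 + -0.90*i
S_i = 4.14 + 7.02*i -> [4.14, 11.16, 18.18, 25.2, 32.22]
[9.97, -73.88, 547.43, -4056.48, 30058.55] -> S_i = 9.97*(-7.41)^i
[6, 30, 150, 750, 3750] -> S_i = 6*5^i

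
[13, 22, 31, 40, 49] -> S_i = 13 + 9*i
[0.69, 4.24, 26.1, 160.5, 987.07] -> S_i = 0.69*6.15^i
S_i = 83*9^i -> [83, 747, 6723, 60507, 544563]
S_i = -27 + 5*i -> [-27, -22, -17, -12, -7]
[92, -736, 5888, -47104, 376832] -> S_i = 92*-8^i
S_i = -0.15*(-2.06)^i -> [-0.15, 0.31, -0.64, 1.31, -2.7]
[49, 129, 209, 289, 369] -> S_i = 49 + 80*i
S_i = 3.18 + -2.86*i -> [3.18, 0.32, -2.54, -5.4, -8.26]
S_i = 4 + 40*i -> [4, 44, 84, 124, 164]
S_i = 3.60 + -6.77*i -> [3.6, -3.17, -9.94, -16.71, -23.48]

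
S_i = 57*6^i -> [57, 342, 2052, 12312, 73872]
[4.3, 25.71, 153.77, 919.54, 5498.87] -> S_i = 4.30*5.98^i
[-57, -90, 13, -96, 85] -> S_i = Random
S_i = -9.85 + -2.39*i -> [-9.85, -12.24, -14.63, -17.02, -19.41]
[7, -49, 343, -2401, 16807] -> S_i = 7*-7^i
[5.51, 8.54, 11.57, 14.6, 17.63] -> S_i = 5.51 + 3.03*i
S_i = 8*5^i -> [8, 40, 200, 1000, 5000]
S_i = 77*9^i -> [77, 693, 6237, 56133, 505197]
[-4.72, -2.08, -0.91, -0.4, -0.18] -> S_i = -4.72*0.44^i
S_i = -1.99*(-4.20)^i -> [-1.99, 8.36, -35.1, 147.44, -619.23]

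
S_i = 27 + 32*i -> [27, 59, 91, 123, 155]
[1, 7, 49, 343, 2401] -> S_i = 1*7^i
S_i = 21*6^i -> [21, 126, 756, 4536, 27216]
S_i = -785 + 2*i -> [-785, -783, -781, -779, -777]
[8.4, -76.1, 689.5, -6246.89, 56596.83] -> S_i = 8.40*(-9.06)^i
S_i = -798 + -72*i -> [-798, -870, -942, -1014, -1086]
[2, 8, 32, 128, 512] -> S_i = 2*4^i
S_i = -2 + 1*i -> [-2, -1, 0, 1, 2]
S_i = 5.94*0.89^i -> [5.94, 5.29, 4.71, 4.19, 3.73]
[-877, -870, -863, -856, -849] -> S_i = -877 + 7*i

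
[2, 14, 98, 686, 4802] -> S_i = 2*7^i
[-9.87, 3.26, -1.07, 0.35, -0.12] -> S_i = -9.87*(-0.33)^i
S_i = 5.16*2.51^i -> [5.16, 12.95, 32.51, 81.6, 204.81]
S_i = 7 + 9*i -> [7, 16, 25, 34, 43]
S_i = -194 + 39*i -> [-194, -155, -116, -77, -38]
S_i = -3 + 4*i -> [-3, 1, 5, 9, 13]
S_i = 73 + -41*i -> [73, 32, -9, -50, -91]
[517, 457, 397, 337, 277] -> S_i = 517 + -60*i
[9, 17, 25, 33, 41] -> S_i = 9 + 8*i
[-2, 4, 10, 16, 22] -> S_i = -2 + 6*i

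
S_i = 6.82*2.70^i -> [6.82, 18.41, 49.72, 134.24, 362.44]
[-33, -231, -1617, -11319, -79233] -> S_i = -33*7^i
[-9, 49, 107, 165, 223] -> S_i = -9 + 58*i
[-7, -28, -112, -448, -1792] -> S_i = -7*4^i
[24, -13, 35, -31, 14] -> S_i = Random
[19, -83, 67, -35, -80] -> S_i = Random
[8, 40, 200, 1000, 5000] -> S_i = 8*5^i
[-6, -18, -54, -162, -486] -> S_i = -6*3^i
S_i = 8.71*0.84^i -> [8.71, 7.32, 6.15, 5.16, 4.34]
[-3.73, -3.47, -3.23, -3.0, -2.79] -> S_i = -3.73*0.93^i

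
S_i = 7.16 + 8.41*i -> [7.16, 15.57, 23.98, 32.39, 40.8]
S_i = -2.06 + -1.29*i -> [-2.06, -3.35, -4.64, -5.93, -7.22]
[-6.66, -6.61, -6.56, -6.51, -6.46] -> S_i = -6.66 + 0.05*i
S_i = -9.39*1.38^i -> [-9.39, -12.96, -17.88, -24.68, -34.06]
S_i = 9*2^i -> [9, 18, 36, 72, 144]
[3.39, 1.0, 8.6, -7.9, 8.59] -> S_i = Random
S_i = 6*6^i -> [6, 36, 216, 1296, 7776]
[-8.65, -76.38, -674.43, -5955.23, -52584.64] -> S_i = -8.65*8.83^i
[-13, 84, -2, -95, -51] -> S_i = Random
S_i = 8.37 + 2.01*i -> [8.37, 10.38, 12.39, 14.4, 16.41]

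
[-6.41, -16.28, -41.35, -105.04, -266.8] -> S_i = -6.41*2.54^i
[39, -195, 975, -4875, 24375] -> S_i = 39*-5^i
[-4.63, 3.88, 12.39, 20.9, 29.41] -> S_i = -4.63 + 8.51*i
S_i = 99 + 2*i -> [99, 101, 103, 105, 107]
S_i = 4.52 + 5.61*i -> [4.52, 10.13, 15.74, 21.35, 26.96]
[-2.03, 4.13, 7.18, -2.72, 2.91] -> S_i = Random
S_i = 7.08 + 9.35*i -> [7.08, 16.43, 25.78, 35.13, 44.48]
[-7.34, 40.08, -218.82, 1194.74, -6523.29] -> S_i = -7.34*(-5.46)^i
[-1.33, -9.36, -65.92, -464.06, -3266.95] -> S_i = -1.33*7.04^i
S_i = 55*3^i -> [55, 165, 495, 1485, 4455]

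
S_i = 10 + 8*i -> [10, 18, 26, 34, 42]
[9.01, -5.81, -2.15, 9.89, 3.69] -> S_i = Random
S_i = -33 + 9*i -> [-33, -24, -15, -6, 3]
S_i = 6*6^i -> [6, 36, 216, 1296, 7776]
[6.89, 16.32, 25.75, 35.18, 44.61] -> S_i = 6.89 + 9.43*i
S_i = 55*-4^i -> [55, -220, 880, -3520, 14080]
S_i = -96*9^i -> [-96, -864, -7776, -69984, -629856]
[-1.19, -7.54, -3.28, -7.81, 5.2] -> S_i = Random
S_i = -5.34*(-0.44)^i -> [-5.34, 2.35, -1.03, 0.45, -0.2]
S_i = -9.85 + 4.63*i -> [-9.85, -5.22, -0.59, 4.04, 8.67]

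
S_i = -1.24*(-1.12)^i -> [-1.24, 1.39, -1.56, 1.74, -1.95]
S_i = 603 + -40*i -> [603, 563, 523, 483, 443]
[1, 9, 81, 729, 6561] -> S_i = 1*9^i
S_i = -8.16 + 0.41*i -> [-8.16, -7.75, -7.34, -6.93, -6.52]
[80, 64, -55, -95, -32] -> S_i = Random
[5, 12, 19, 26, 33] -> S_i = 5 + 7*i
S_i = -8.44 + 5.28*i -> [-8.44, -3.16, 2.12, 7.4, 12.68]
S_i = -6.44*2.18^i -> [-6.44, -14.04, -30.61, -66.72, -145.45]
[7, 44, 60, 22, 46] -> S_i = Random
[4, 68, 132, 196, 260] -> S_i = 4 + 64*i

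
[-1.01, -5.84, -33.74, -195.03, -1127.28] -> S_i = -1.01*5.78^i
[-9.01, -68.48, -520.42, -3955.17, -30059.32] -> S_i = -9.01*7.60^i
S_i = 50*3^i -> [50, 150, 450, 1350, 4050]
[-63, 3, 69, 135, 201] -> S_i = -63 + 66*i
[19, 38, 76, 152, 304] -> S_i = 19*2^i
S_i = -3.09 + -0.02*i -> [-3.09, -3.11, -3.13, -3.15, -3.17]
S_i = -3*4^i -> [-3, -12, -48, -192, -768]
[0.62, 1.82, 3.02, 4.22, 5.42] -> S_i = 0.62 + 1.20*i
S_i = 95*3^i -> [95, 285, 855, 2565, 7695]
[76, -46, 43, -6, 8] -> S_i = Random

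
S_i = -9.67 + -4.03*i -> [-9.67, -13.7, -17.73, -21.76, -25.79]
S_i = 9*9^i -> [9, 81, 729, 6561, 59049]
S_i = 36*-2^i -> [36, -72, 144, -288, 576]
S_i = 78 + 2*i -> [78, 80, 82, 84, 86]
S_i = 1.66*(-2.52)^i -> [1.66, -4.18, 10.54, -26.56, 66.94]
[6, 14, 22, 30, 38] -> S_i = 6 + 8*i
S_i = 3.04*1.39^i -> [3.04, 4.23, 5.87, 8.16, 11.35]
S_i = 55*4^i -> [55, 220, 880, 3520, 14080]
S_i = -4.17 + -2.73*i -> [-4.17, -6.9, -9.63, -12.36, -15.09]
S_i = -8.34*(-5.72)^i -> [-8.34, 47.7, -272.87, 1560.82, -8927.92]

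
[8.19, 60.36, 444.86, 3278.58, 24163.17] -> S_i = 8.19*7.37^i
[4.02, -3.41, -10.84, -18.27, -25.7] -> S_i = 4.02 + -7.43*i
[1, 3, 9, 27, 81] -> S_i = 1*3^i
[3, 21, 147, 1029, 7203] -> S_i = 3*7^i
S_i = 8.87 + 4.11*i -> [8.87, 12.98, 17.09, 21.2, 25.31]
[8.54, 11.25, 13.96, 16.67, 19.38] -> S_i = 8.54 + 2.71*i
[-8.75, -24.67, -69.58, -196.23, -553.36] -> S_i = -8.75*2.82^i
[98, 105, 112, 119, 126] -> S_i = 98 + 7*i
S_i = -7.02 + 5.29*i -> [-7.02, -1.73, 3.56, 8.85, 14.14]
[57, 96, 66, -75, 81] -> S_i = Random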